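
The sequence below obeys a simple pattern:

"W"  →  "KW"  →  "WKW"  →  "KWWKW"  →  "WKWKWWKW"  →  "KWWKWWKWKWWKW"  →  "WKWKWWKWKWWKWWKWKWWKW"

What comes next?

From term 3 onward, concatenate the second-to-last term with the last: W·KW = WKW, KW·WKW = KWWKW, …
Continuing: KWWKWWKWKWWKW · WKWKWWKWKWWKWWKWKWWKW gives term 8.

KWWKWWKWKWWKWWKWKWWKWKWWKWWKWKWWKW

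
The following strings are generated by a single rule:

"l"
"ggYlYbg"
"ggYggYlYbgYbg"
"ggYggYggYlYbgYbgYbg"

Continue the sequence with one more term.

Every step adds ggY to the front and Ybg to the end of the previous string.
Applying this once more to ggYggYggYlYbgYbgYbg:

ggYggYggYggYlYbgYbgYbgYbg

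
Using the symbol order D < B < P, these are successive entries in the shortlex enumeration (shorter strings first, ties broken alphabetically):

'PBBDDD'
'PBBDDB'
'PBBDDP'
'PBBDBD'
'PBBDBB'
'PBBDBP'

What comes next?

PBBDPD

Find the rightmost character of PBBDBP below P, bump it to the next letter, and reset everything to its right to D.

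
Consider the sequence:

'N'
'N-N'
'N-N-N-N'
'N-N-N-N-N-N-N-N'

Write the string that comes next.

Each string is two copies of the previous one joined by '-'.
So the next term is two copies of N-N-N-N-N-N-N-N with '-' between the halves.

N-N-N-N-N-N-N-N-N-N-N-N-N-N-N-N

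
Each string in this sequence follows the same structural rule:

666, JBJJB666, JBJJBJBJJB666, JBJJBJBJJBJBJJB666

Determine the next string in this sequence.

Each term is the previous one with JBJJB prepended.
Applying this once more to JBJJBJBJJBJBJJB666:

JBJJBJBJJBJBJJBJBJJB666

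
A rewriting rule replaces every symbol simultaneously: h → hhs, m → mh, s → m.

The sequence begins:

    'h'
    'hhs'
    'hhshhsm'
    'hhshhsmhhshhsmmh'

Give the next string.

Rewriting the 16 symbols of hhshhsmhhshhsmmh one by one yields hhs hhs m hhs hhs m mh hhs hhs m hhs hhs m mh mh hhs; concatenated:

hhshhsmhhshhsmmhhhshhsmhhshhsmmhmhhhs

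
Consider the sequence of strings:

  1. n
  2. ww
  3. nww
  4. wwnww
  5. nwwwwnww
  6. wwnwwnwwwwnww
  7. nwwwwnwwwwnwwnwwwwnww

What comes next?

wwnwwnwwwwnwwnwwwwnwwwwnwwnwwwwnww

Each term (from the third on) is the two preceding terms concatenated in order: term 3 = n·ww = nww.
The next term joins wwnwwnwwwwnww and nwwwwnwwwwnwwnwwwwnww.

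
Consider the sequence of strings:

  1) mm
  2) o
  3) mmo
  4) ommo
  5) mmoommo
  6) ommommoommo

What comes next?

mmoommoommommoommo

From term 3 onward, concatenate the second-to-last term with the last: mm·o = mmo, o·mmo = ommo, …
Continuing: mmoommo · ommommoommo gives term 7.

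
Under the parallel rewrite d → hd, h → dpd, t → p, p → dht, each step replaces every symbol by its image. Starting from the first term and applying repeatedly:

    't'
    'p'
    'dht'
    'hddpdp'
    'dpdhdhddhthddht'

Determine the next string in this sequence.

Rewriting the 15 symbols of dpdhdhddhthddht one by one yields hd dht hd dpd hd dpd hd hd dpd p dpd hd hd dpd p; concatenated:

hddhthddpdhddpdhdhddpdpdpdhdhddpdp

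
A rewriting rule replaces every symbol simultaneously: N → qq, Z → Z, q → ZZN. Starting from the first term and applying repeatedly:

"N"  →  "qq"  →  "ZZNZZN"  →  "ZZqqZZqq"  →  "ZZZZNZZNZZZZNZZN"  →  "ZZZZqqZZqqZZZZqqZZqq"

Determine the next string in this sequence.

ZZZZZZNZZNZZZZNZZNZZZZZZNZZNZZZZNZZN

Replace each of the 20 characters of ZZZZqqZZqqZZZZqqZZqq in place — Z Z Z Z ZZN ZZN Z Z ZZN ZZN Z Z Z Z ZZN ZZN Z Z ZZN ZZN — and concatenate.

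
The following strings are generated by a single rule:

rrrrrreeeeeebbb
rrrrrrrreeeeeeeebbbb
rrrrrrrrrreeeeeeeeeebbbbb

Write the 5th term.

The n-th term is 2n r's then 2n e's then n b's, where the shown terms are n = 3, 4, 5.
Setting n = 7 gives 14, 14, 7 characters in each block.

rrrrrrrrrrrrrreeeeeeeeeeeeeebbbbbbb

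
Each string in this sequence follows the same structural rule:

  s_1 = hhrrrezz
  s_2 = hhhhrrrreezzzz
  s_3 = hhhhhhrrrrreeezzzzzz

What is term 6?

The n-th term is 2n h's then n+2 r's then n e's then 2n z's (n = 1, 2, …).
Setting n = 6 gives 12, 8, 6, 12 characters in each block.

hhhhhhhhhhhhrrrrrrrreeeeeezzzzzzzzzzzz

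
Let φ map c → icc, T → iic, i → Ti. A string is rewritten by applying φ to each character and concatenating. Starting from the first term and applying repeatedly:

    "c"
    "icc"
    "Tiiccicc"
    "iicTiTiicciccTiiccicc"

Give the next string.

TiTiicciicTiiicTiTiicciccTiiccicciicTiTiicciccTiiccicc

Applying the rule to each of the 21 symbols of iicTiTiicciccTiiccicc gives the pieces Ti Ti icc iic Ti iic Ti Ti icc icc Ti icc icc iic Ti Ti icc icc Ti icc icc, which concatenate to the answer.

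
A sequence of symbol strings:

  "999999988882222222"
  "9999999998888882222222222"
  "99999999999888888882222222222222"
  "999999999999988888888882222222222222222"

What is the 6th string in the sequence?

99999999999999999888888888888882222222222222222222222

Reading off run lengths: 9 runs 7, 9, 11, 13; 8 runs 4, 6, 8, 10; 2 runs 7, 10, 13, 16 — each is linear in n, where the shown terms are n = 2, 3, 4, 5.
At n = 7 the blocks have lengths 17, 14, 22.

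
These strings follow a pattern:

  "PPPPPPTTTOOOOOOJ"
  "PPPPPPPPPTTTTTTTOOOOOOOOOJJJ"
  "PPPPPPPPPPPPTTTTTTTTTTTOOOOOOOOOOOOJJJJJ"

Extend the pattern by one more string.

PPPPPPPPPPPPPPPTTTTTTTTTTTTTTTOOOOOOOOOOOOOOOJJJJJJJ

The n-th term is 3n+3 P's then 4n-1 T's then 3n+3 O's then 2n-1 J's (n = 1, 2, …).
For the next term, n = 4, so the run lengths are 15, 15, 15, 7.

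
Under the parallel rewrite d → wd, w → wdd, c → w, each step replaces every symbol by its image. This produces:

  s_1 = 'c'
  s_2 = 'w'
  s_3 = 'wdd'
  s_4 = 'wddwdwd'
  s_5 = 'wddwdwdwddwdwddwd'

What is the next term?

Rewriting the 17 symbols of wddwdwdwddwdwddwd one by one yields wdd wd wd wdd wd wdd wd wdd wd wd wdd wd wdd wd wd wdd wd; concatenated:

wddwdwdwddwdwddwdwddwdwdwddwdwddwdwdwddwd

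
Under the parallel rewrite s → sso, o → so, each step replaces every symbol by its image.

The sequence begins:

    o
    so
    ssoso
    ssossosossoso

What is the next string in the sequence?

Rewriting the 13 symbols of ssossosossoso one by one yields sso sso so sso sso so sso so sso sso so sso so; concatenated:

ssossosossossosossosossossosossoso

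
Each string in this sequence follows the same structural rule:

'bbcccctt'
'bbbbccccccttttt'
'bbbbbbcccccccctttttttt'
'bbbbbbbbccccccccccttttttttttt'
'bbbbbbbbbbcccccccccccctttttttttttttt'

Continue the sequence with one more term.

Each string has the form b^{2n} c^{2n+2} t^{3n-1} (n = 1, 2, …).
Setting n = 6 gives 12, 14, 17 characters in each block.

bbbbbbbbbbbbccccccccccccccttttttttttttttttt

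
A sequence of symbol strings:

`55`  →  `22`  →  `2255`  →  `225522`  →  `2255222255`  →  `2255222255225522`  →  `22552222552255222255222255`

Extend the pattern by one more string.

225522225522552222552222552255222255225522

Each term (from the third on) is the previous term followed by the one before it: term 3 = 22·55 = 2255.
The next term joins 22552222552255222255222255 and 2255222255225522.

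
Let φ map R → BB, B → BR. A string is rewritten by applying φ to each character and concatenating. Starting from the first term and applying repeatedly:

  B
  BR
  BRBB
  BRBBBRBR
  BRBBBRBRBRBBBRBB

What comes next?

BRBBBRBRBRBBBRBBBRBBBRBRBRBBBRBR

Replace each of the 16 characters of BRBBBRBRBRBBBRBB in place — BR BB BR BR BR BB BR BB BR BB BR BR BR BB BR BR — and concatenate.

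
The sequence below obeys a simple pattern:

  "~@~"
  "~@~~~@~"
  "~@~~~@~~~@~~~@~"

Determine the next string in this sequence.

s(k+1) = s(k)·~·s(k) — each term doubles the last with '~' between the halves.
So the next term is two copies of ~@~~~@~~~@~~~@~ with '~' between the halves.

~@~~~@~~~@~~~@~~~@~~~@~~~@~~~@~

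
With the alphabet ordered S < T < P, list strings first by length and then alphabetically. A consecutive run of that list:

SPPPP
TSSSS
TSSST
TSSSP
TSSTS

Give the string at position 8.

Advancing 3 positions from TSSTS through TSSTS → TSSTT → TSSTP reaches term 8.

TSSPS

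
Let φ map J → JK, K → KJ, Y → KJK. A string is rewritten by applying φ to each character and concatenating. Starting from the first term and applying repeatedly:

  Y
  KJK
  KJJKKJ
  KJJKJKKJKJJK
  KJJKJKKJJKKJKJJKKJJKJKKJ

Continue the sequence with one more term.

Rewriting the 24 symbols of KJJKJKKJJKKJKJJKKJJKJKKJ one by one yields KJ JK JK KJ JK KJ KJ JK JK KJ KJ JK KJ JK JK KJ KJ JK JK KJ JK KJ KJ JK; concatenated:

KJJKJKKJJKKJKJJKJKKJKJJKKJJKJKKJKJJKJKKJJKKJKJJK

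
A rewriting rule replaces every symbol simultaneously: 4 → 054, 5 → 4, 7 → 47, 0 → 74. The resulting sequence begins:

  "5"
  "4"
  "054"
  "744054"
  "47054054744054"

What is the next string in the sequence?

Applying the rule to each of the 14 symbols of 47054054744054 gives the pieces 054 47 74 4 054 74 4 054 47 054 054 74 4 054, which concatenate to the answer.

0544774405474405447054054744054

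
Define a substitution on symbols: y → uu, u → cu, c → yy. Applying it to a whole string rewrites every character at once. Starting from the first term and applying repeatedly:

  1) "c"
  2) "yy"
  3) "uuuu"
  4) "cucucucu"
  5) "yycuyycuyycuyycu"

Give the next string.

Rewriting the 16 symbols of yycuyycuyycuyycu one by one yields uu uu yy cu uu uu yy cu uu uu yy cu uu uu yy cu; concatenated:

uuuuyycuuuuuyycuuuuuyycuuuuuyycu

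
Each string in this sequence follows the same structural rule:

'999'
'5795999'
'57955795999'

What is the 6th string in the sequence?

57955795579557955795999

Each term is the previous one with 5795 prepended.
From 57955795999, 3 further steps: 57955795999 → 579557955795999 → 5795579557955795999 → (answer).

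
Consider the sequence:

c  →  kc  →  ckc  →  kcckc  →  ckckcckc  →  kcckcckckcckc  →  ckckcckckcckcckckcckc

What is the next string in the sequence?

From term 3 onward, concatenate the second-to-last term with the last: c·kc = ckc, kc·ckc = kcckc, …
So term 8 is kcckcckckcckc·ckckcckckcckcckckcckc.

kcckcckckcckcckckcckckcckcckckcckc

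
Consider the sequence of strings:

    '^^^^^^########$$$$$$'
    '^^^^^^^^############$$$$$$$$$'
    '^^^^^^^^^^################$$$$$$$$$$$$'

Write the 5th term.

^^^^^^^^^^^^^^########################$$$$$$$$$$$$$$$$$$

Reading off run lengths: ^ runs 6, 8, 10; # runs 8, 12, 16; $ runs 6, 9, 12 — each is linear in n, where the shown terms are n = 2, 3, 4.
For term 5, n = 6, so the run lengths are 14, 24, 18.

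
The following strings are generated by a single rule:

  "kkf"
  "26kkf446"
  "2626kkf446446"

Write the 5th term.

26262626kkf446446446446

Each term wraps the previous one in 26 on the left and 446 on the right.
From 2626kkf446446, 2 further steps: 2626kkf446446 → 262626kkf446446446 → (answer).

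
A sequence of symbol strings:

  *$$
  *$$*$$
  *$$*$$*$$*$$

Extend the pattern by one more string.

Every step duplicates the string.
Doubling *$$*$$*$$*$$:

*$$*$$*$$*$$*$$*$$*$$*$$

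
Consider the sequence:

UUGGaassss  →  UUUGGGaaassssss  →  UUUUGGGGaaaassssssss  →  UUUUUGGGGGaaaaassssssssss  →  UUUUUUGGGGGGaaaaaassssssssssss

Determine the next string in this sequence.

UUUUUUUGGGGGGGaaaaaaassssssssssssss

Each string has the form U^{n} G^{n} a^{n} s^{2n}, where the shown terms are n = 2, 3, 4, 5, 6.
At n = 7 the blocks have lengths 7, 7, 7, 14.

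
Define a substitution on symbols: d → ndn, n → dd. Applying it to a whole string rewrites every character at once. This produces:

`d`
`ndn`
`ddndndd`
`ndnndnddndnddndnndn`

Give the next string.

Replace each of the 19 characters of ndnndnddndnddndnndn in place — dd ndn dd dd ndn dd ndn ndn dd ndn dd ndn ndn dd ndn dd dd ndn dd — and concatenate.

ddndnddddndnddndnndnddndnddndnndnddndnddddndndd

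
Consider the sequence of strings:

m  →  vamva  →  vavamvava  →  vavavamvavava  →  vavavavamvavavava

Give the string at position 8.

vavavavavavavamvavavavavavava

Each term wraps the previous one in va on the left and va on the right.
From vavavavamvavavava, 3 further steps: vavavavamvavavava → vavavavavamvavavavava → vavavavavavamvavavavavava → (answer).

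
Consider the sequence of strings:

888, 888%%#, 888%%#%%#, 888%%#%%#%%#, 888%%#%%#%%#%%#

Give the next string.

Each term is the previous one with %%# appended.
Applying this once more to 888%%#%%#%%#%%#:

888%%#%%#%%#%%#%%#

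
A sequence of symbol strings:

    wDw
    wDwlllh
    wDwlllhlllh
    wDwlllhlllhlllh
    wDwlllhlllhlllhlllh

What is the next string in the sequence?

The strings grow by a fixed suffix lllh each time.
Applying this once more to wDwlllhlllhlllhlllh:

wDwlllhlllhlllhlllhlllh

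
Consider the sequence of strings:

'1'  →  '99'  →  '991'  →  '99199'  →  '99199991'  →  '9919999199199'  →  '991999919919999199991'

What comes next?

9919999199199991999919919999199199

Each term (from the third on) is the previous term followed by the one before it: term 3 = 99·1 = 991.
Continuing: 991999919919999199991 · 9919999199199 gives term 8.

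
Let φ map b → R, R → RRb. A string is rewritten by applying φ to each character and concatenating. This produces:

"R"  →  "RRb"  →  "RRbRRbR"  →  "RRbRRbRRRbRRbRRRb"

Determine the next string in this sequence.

Applying the rule to each of the 17 symbols of RRbRRbRRRbRRbRRRb gives the pieces RRb RRb R RRb RRb R RRb RRb RRb R RRb RRb R RRb RRb RRb R, which concatenate to the answer.

RRbRRbRRRbRRbRRRbRRbRRbRRRbRRbRRRbRRbRRbR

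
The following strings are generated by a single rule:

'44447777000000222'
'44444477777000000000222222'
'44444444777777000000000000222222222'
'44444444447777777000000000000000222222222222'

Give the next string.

44444444444477777777000000000000000000222222222222222

Each string has the form 4^{2n+2} 7^{n+3} 0^{3n+3} 2^{3n} (n = 1, 2, …).
Setting n = 5 gives 12, 8, 18, 15 characters in each block.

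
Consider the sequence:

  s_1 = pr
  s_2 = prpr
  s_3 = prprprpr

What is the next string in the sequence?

s(k+1) = s(k)·s(k) — each term doubles the last.
One more doubling of prprprpr gives the answer.

prprprprprprprpr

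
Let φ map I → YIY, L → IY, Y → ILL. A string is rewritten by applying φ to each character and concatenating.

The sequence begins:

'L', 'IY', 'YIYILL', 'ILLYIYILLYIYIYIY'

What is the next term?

φ(ILLYIYILLYIYIYIY) expands symbol-by-symbol to YIY IY IY ILL YIY ILL YIY IY IY ILL YIY ILL YIY ILL YIY ILL; joining the 16 pieces gives the next term.

YIYIYIYILLYIYILLYIYIYIYILLYIYILLYIYILLYIYILL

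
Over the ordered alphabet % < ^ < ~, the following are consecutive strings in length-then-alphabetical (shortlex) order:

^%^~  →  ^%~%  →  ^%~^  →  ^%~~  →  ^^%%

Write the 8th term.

Advancing 3 positions from ^^%% through ^^%% → ^^%^ → ^^%~ reaches term 8.

^^^%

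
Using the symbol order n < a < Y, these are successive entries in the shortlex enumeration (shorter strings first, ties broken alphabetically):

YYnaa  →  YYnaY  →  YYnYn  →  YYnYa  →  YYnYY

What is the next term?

Find the rightmost character of YYnYY below Y, bump it to the next letter, and reset everything to its right to n.

YYann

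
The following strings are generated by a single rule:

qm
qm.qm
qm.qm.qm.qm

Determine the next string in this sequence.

Each string is two copies of the previous one joined by '.'.
So the next term is two copies of qm.qm.qm.qm with '.' between the halves.

qm.qm.qm.qm.qm.qm.qm.qm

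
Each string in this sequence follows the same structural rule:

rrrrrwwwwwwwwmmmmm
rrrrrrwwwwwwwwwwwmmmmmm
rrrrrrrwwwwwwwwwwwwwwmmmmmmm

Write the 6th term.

rrrrrrrrrrwwwwwwwwwwwwwwwwwwwwwwwmmmmmmmmmm

Term n consists of n+2 r's, followed by 3n-1 w's, followed by n+2 m's, where the shown terms are n = 3, 4, 5.
At n = 8 the blocks have lengths 10, 23, 10.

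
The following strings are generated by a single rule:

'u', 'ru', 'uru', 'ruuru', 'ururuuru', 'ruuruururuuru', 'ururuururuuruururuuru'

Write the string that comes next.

Each term (from the third on) is the two preceding terms concatenated in order: term 3 = u·ru = uru.
So term 8 is ruuruururuuru·ururuururuuruururuuru.

ruuruururuuruururuururuuruururuuru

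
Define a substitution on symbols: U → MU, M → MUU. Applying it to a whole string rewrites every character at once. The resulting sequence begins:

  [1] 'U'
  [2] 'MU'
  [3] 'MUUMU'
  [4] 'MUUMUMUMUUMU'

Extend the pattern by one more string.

Expanding MUUMUMUMUUMU: M→MUU, U→MU, U→MU, M→MUU, U→MU, M→MUU, U→MU, M→MUU, U→MU, U→MU, M→MUU, U→MU. Concatenated: MUU MU MU MUU MU MUU MU MUU MU MU MUU MU.

MUUMUMUMUUMUMUUMUMUUMUMUMUUMU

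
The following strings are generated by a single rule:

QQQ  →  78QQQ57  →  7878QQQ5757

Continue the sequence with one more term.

787878QQQ575757

s(k+1) = 78·s(k)·57, so each term gains 78 as a prefix and 57 as a suffix.
One more step from 7878QQQ5757 gives the answer.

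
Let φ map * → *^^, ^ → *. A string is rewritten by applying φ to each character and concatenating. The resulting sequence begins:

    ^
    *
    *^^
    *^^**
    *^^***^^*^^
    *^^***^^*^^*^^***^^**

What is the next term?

Rewriting the 21 symbols of *^^***^^*^^*^^***^^** one by one yields *^^ * * *^^ *^^ *^^ * * *^^ * * *^^ * * *^^ *^^ *^^ * * *^^ *^^; concatenated:

*^^***^^*^^*^^***^^***^^***^^*^^*^^***^^*^^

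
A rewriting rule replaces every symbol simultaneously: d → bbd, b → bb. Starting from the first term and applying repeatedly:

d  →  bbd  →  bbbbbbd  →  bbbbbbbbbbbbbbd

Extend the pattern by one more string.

bbbbbbbbbbbbbbbbbbbbbbbbbbbbbbd

Applying the rule to each of the 15 symbols of bbbbbbbbbbbbbbd gives the pieces bb bb bb bb bb bb bb bb bb bb bb bb bb bb bbd, which concatenate to the answer.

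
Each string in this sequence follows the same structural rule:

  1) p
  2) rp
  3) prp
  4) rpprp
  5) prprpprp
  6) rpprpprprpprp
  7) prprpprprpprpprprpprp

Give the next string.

rpprpprprpprpprprpprprpprpprprpprp

This is a Fibonacci-style word recurrence s(k) = s(k−2)·s(k−1): e.g. p·rp = prp.
So term 8 is rpprpprprpprp·prprpprprpprpprprpprp.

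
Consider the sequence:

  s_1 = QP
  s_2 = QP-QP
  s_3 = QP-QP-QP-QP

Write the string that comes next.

QP-QP-QP-QP-QP-QP-QP-QP

s(k+1) = s(k)·-·s(k) — each term doubles the last with '-' between the halves.
One more doubling of QP-QP-QP-QP gives the answer.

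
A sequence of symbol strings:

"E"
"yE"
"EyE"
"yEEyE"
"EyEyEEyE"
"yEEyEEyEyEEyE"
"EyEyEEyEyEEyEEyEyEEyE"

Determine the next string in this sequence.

yEEyEEyEyEEyEEyEyEEyEyEEyEEyEyEEyE

Each term (from the third on) is the two preceding terms concatenated in order: term 3 = E·yE = EyE.
The next term joins yEEyEEyEyEEyE and EyEyEEyEyEEyEEyEyEEyE.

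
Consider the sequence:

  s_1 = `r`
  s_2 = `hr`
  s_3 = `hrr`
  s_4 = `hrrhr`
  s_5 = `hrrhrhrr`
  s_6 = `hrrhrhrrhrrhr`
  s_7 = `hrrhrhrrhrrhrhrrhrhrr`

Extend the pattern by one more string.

This is a Fibonacci-style word recurrence s(k) = s(k−1)·s(k−2): e.g. hr·r = hrr.
So term 8 is hrrhrhrrhrrhrhrrhrhrr·hrrhrhrrhrrhr.

hrrhrhrrhrrhrhrrhrhrrhrrhrhrrhrrhr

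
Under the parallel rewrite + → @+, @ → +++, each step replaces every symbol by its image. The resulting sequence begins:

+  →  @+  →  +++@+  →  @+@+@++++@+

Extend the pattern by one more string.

Apply φ to @+@+@++++@+ symbol by symbol: @→+++, +→@+, @→+++, +→@+, @→+++, +→@+, +→@+, +→@+, +→@+, @→+++, +→@+; joined: +++ @+ +++ @+ +++ @+ @+ @+ @+ +++ @+.

+++@++++@++++@+@+@+@++++@+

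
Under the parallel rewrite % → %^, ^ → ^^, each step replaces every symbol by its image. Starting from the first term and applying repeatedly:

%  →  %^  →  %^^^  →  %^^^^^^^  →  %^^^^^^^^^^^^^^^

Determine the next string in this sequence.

Rewriting the 16 symbols of %^^^^^^^^^^^^^^^ one by one yields %^ ^^ ^^ ^^ ^^ ^^ ^^ ^^ ^^ ^^ ^^ ^^ ^^ ^^ ^^ ^^; concatenated:

%^^^^^^^^^^^^^^^^^^^^^^^^^^^^^^^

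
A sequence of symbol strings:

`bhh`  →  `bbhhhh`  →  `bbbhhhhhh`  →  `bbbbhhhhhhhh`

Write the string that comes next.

Term n consists of n b's, followed by 2n h's (n = 1, 2, …).
Setting n = 5 gives 5, 10 characters in each block.

bbbbbhhhhhhhhhh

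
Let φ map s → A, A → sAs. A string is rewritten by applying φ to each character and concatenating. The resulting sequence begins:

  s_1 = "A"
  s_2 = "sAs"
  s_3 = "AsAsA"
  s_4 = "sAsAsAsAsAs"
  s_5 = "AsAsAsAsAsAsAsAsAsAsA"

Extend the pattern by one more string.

Rewriting the 21 symbols of AsAsAsAsAsAsAsAsAsAsA one by one yields sAs A sAs A sAs A sAs A sAs A sAs A sAs A sAs A sAs A sAs A sAs; concatenated:

sAsAsAsAsAsAsAsAsAsAsAsAsAsAsAsAsAsAsAsAsAs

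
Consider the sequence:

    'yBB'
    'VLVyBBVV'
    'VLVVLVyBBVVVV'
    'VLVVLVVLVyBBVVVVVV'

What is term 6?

VLVVLVVLVVLVVLVyBBVVVVVVVVVV

Every step adds VLV to the front and VV to the end of the previous string.
From VLVVLVVLVyBBVVVVVV, 2 further steps: VLVVLVVLVyBBVVVVVV → VLVVLVVLVVLVyBBVVVVVVVV → (answer).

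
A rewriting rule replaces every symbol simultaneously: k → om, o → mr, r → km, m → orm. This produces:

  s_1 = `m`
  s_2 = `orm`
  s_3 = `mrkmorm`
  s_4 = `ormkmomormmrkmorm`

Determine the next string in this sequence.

mrkmormomormmrormmrkmormormkmomormmrkmorm

Replace each of the 17 characters of ormkmomormmrkmorm in place — mr km orm om orm mr orm mr km orm orm km om orm mr km orm — and concatenate.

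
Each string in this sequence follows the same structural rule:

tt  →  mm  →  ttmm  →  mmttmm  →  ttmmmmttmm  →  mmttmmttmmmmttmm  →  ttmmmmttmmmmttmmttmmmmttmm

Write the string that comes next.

mmttmmttmmmmttmmttmmmmttmmmmttmmttmmmmttmm

This is a Fibonacci-style word recurrence s(k) = s(k−2)·s(k−1): e.g. tt·mm = ttmm.
Continuing: mmttmmttmmmmttmm · ttmmmmttmmmmttmmttmmmmttmm gives term 8.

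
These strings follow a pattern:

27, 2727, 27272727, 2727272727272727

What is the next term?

Each string is two copies of the previous one concatenated.
Doubling 2727272727272727:

27272727272727272727272727272727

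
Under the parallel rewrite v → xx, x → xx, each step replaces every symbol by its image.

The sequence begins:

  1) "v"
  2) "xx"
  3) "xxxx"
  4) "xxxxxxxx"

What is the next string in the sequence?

xxxxxxxxxxxxxxxx

Rewriting each symbol of xxxxxxxx: x→xx, x→xx, x→xx, x→xx, x→xx, x→xx, x→xx, x→xx, which concatenates to xx xx xx xx xx xx xx xx.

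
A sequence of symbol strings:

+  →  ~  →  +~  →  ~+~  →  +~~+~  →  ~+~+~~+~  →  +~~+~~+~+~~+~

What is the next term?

From term 3 onward, concatenate the second-to-last term with the last: +·~ = +~, ~·+~ = ~+~, …
So term 8 is ~+~+~~+~·+~~+~~+~+~~+~.

~+~+~~+~+~~+~~+~+~~+~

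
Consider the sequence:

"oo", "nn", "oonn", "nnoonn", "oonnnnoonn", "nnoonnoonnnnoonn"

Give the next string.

This is a Fibonacci-style word recurrence s(k) = s(k−2)·s(k−1): e.g. oo·nn = oonn.
So term 7 is oonnnnoonn·nnoonnoonnnnoonn.

oonnnnoonnnnoonnoonnnnoonn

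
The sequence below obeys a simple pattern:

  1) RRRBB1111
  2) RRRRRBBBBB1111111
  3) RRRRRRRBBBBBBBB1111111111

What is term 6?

Each string has the form R^{2n+1} B^{3n-1} 1^{3n+1} (n = 1, 2, …).
Setting n = 6 gives 13, 17, 19 characters in each block.

RRRRRRRRRRRRRBBBBBBBBBBBBBBBBB1111111111111111111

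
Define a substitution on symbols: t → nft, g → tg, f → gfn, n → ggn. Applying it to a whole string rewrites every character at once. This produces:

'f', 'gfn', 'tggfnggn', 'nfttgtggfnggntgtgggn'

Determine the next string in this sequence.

ggngfnnftnfttgnfttgtggfnggntgtgggnnfttgnfttgtgtgggn

φ(nfttgtggfnggntgtgggn) expands symbol-by-symbol to ggn gfn nft nft tg nft tg tg gfn ggn tg tg ggn nft tg nft tg tg tg ggn; joining the 20 pieces gives the next term.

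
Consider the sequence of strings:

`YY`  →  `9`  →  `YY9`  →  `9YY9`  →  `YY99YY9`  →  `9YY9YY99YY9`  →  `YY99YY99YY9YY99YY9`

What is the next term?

From term 3 onward, concatenate the second-to-last term with the last: YY·9 = YY9, 9·YY9 = 9YY9, …
So term 8 is 9YY9YY99YY9·YY99YY99YY9YY99YY9.

9YY9YY99YY9YY99YY99YY9YY99YY9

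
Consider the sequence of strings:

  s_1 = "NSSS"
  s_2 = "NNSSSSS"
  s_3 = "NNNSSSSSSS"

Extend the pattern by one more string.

Reading off run lengths: N runs 1, 2, 3; S runs 3, 5, 7 — each is linear in n, where the shown terms are n = 2, 3, 4.
At n = 5 the blocks have lengths 4, 9.

NNNNSSSSSSSSS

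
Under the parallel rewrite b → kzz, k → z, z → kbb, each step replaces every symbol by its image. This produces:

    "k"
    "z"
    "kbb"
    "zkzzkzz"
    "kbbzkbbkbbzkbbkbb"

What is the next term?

φ(kbbzkbbkbbzkbbkbb) expands symbol-by-symbol to z kzz kzz kbb z kzz kzz z kzz kzz kbb z kzz kzz z kzz kzz; joining the 17 pieces gives the next term.

zkzzkzzkbbzkzzkzzzkzzkzzkbbzkzzkzzzkzzkzz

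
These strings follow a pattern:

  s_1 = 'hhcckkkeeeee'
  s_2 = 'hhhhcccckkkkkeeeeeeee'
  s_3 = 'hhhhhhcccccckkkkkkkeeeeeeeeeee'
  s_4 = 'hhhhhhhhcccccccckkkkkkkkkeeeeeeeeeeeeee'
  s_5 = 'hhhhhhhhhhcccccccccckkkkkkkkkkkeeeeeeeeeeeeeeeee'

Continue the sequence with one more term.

hhhhhhhhhhhhcccccccccccckkkkkkkkkkkkkeeeeeeeeeeeeeeeeeeee

The n-th term is 2n h's then 2n c's then 2n+1 k's then 3n+2 e's (n = 1, 2, …).
At n = 6 the blocks have lengths 12, 12, 13, 20.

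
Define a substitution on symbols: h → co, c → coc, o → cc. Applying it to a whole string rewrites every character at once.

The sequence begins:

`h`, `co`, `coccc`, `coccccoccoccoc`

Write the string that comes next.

Applying the rule to each of the 14 symbols of coccccoccoccoc gives the pieces coc cc coc coc coc coc cc coc coc cc coc coc cc coc, which concatenate to the answer.

coccccoccoccoccoccccoccoccccoccoccccoc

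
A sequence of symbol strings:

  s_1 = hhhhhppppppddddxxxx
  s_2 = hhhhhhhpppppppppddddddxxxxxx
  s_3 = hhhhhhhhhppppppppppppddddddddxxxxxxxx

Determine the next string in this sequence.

hhhhhhhhhhhpppppppppppppppddddddddddxxxxxxxxxx

Reading off run lengths: h runs 5, 7, 9; p runs 6, 9, 12; d runs 4, 6, 8; x runs 4, 6, 8 — each is linear in n, where the shown terms are n = 2, 3, 4.
Setting n = 5 gives 11, 15, 10, 10 characters in each block.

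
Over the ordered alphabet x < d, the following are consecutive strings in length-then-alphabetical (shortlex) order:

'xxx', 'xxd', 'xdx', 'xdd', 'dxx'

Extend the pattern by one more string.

Find the rightmost character of dxx below d, bump it to the next letter, and reset everything to its right to x.

dxd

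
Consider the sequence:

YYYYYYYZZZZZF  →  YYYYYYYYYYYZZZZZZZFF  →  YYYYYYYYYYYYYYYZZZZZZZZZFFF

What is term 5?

YYYYYYYYYYYYYYYYYYYYYYYZZZZZZZZZZZZZFFFFF

The n-th term is 4n+3 Y's then 2n+3 Z's then n F's (n = 1, 2, …).
At n = 5 the blocks have lengths 23, 13, 5.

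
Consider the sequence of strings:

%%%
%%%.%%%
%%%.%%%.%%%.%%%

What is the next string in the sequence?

Every step duplicates the string with '.' between the halves.
One more doubling of %%%.%%%.%%%.%%% gives the answer.

%%%.%%%.%%%.%%%.%%%.%%%.%%%.%%%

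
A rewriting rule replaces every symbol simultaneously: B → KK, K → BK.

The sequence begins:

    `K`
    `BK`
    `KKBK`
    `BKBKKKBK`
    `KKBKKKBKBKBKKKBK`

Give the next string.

Replace each of the 16 characters of KKBKKKBKBKBKKKBK in place — BK BK KK BK BK BK KK BK KK BK KK BK BK BK KK BK — and concatenate.

BKBKKKBKBKBKKKBKKKBKKKBKBKBKKKBK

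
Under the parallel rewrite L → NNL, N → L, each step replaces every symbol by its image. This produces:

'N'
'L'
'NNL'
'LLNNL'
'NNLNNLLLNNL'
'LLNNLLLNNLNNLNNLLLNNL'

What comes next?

φ(LLNNLLLNNLNNLNNLLLNNL) expands symbol-by-symbol to NNL NNL L L NNL NNL NNL L L NNL L L NNL L L NNL NNL NNL L L NNL; joining the 21 pieces gives the next term.

NNLNNLLLNNLNNLNNLLLNNLLLNNLLLNNLNNLNNLLLNNL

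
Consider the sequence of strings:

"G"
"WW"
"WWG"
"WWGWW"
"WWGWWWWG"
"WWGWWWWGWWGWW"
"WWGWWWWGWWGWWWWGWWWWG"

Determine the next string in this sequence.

This is a Fibonacci-style word recurrence s(k) = s(k−1)·s(k−2): e.g. WW·G = WWG.
So term 8 is WWGWWWWGWWGWWWWGWWWWG·WWGWWWWGWWGWW.

WWGWWWWGWWGWWWWGWWWWGWWGWWWWGWWGWW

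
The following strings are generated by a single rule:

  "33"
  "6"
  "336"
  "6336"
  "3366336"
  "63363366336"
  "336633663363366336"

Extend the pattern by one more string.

Each term (from the third on) is the two preceding terms concatenated in order: term 3 = 33·6 = 336.
The next term joins 63363366336 and 336633663363366336.

63363366336336633663363366336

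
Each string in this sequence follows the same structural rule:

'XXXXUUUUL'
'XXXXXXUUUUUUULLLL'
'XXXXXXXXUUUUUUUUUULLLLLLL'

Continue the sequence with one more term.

XXXXXXXXXXUUUUUUUUUUUUULLLLLLLLLL

Reading off run lengths: X runs 4, 6, 8; U runs 4, 7, 10; L runs 1, 4, 7 — each is linear in n (n = 1, 2, …).
Setting n = 4 gives 10, 13, 10 characters in each block.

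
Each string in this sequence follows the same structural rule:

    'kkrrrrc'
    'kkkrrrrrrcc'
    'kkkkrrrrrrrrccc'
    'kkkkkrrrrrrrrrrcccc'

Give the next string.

kkkkkkrrrrrrrrrrrrccccc

Term n consists of n+1 k's, followed by 2n+2 r's, followed by n c's (n = 1, 2, …).
At n = 5 the blocks have lengths 6, 12, 5.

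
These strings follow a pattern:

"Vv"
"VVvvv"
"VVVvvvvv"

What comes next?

VVVVvvvvvvv

Term n consists of n V's, followed by 2n-1 v's (n = 1, 2, …).
Setting n = 4 gives 4, 7 characters in each block.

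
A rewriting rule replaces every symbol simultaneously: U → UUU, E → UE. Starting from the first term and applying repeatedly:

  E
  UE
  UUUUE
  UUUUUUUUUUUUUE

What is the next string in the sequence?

UUUUUUUUUUUUUUUUUUUUUUUUUUUUUUUUUUUUUUUUE

Applying the rule to each of the 14 symbols of UUUUUUUUUUUUUE gives the pieces UUU UUU UUU UUU UUU UUU UUU UUU UUU UUU UUU UUU UUU UE, which concatenate to the answer.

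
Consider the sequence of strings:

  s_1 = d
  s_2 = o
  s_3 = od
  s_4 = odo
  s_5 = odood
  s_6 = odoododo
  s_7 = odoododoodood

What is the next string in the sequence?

odoododoodoododoododo

Each term (from the third on) is the previous term followed by the one before it: term 3 = o·d = od.
The next term joins odoododoodood and odoododo.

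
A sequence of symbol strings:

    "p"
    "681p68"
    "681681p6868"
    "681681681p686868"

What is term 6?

Every step adds 681 to the front and 68 to the end of the previous string.
From 681681681p686868, 2 further steps: 681681681p686868 → 681681681681p68686868 → (answer).

681681681681681p6868686868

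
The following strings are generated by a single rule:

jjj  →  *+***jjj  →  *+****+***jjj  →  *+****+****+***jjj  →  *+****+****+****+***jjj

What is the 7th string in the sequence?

Each term is the previous one with *+*** prepended.
From *+****+****+****+***jjj, 2 further steps: *+****+****+****+***jjj → *+****+****+****+****+***jjj → (answer).

*+****+****+****+****+****+***jjj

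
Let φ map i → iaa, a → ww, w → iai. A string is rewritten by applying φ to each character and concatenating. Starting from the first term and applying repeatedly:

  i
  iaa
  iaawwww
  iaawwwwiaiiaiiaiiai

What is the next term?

iaawwwwiaiiaiiaiiaiiaawwiaaiaawwiaaiaawwiaaiaawwiaa

φ(iaawwwwiaiiaiiaiiai) expands symbol-by-symbol to iaa ww ww iai iai iai iai iaa ww iaa iaa ww iaa iaa ww iaa iaa ww iaa; joining the 19 pieces gives the next term.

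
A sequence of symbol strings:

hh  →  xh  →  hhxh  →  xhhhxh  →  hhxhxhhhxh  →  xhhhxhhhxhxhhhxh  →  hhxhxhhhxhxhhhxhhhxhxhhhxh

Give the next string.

This is a Fibonacci-style word recurrence s(k) = s(k−2)·s(k−1): e.g. hh·xh = hhxh.
So term 8 is xhhhxhhhxhxhhhxh·hhxhxhhhxhxhhhxhhhxhxhhhxh.

xhhhxhhhxhxhhhxhhhxhxhhhxhxhhhxhhhxhxhhhxh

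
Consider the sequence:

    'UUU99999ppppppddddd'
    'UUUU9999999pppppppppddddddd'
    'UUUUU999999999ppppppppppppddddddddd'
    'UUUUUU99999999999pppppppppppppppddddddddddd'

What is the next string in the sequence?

UUUUUUU9999999999999ppppppppppppppppppddddddddddddd

The n-th term is n+1 U's then 2n+1 9's then 3n p's then 2n+1 d's, where the shown terms are n = 2, 3, 4, 5.
For the next term, n = 6, so the run lengths are 7, 13, 18, 13.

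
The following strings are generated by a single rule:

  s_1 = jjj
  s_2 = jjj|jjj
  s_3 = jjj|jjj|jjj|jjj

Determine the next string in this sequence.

Every step duplicates the string with '|' between the halves.
Doubling jjj|jjj|jjj|jjj with '|' between the halves:

jjj|jjj|jjj|jjj|jjj|jjj|jjj|jjj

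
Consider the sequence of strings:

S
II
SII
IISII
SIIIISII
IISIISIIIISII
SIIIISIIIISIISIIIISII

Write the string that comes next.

This is a Fibonacci-style word recurrence s(k) = s(k−2)·s(k−1): e.g. S·II = SII.
The next term joins IISIISIIIISII and SIIIISIIIISIISIIIISII.

IISIISIIIISIISIIIISIIIISIISIIIISII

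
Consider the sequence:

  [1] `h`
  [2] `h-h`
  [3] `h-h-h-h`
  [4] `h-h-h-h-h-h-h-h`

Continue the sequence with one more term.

s(k+1) = s(k)·-·s(k) — each term doubles the last with '-' between the halves.
One more doubling of h-h-h-h-h-h-h-h gives the answer.

h-h-h-h-h-h-h-h-h-h-h-h-h-h-h-h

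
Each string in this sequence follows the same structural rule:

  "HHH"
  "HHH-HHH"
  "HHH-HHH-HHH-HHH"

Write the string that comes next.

Each string is two copies of the previous one joined by '-'.
Doubling HHH-HHH-HHH-HHH with '-' between the halves:

HHH-HHH-HHH-HHH-HHH-HHH-HHH-HHH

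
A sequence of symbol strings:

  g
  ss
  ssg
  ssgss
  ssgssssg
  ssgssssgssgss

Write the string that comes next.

ssgssssgssgssssgssssg

From term 3 onward, concatenate the last term with the second-to-last: ss·g = ssg, ssg·ss = ssgss, …
The next term joins ssgssssgssgss and ssgssssg.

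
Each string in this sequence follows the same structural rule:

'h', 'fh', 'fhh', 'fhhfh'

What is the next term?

fhhfhfhh

Each term (from the third on) is the previous term followed by the one before it: term 3 = fh·h = fhh.
The next term joins fhhfh and fhh.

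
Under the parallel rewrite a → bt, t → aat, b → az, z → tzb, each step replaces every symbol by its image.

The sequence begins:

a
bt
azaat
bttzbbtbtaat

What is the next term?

Expanding bttzbbtbtaat: b→az, t→aat, t→aat, z→tzb, b→az, b→az, t→aat, b→az, t→aat, a→bt, a→bt, t→aat. Concatenated: az aat aat tzb az az aat az aat bt bt aat.

azaataattzbazazaatazaatbtbtaat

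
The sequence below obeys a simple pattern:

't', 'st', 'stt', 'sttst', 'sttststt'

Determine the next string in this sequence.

sttststtsttst

This is a Fibonacci-style word recurrence s(k) = s(k−1)·s(k−2): e.g. st·t = stt.
The next term joins sttststt and sttst.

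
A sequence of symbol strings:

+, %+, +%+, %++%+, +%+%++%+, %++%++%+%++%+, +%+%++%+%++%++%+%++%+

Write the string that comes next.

Each term (from the third on) is the two preceding terms concatenated in order: term 3 = +·%+ = +%+.
Continuing: %++%++%+%++%+ · +%+%++%+%++%++%+%++%+ gives term 8.

%++%++%+%++%++%+%++%+%++%++%+%++%+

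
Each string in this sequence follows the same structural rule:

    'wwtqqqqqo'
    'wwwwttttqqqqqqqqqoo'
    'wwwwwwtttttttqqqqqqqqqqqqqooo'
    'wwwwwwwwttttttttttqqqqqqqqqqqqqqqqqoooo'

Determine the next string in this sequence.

Term n consists of 2n w's, followed by 3n-2 t's, followed by 4n+1 q's, followed by n o's (n = 1, 2, …).
At n = 5 the blocks have lengths 10, 13, 21, 5.

wwwwwwwwwwtttttttttttttqqqqqqqqqqqqqqqqqqqqqooooo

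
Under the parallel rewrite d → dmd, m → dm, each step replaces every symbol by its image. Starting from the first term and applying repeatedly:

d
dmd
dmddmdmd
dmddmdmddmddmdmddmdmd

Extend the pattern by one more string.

φ(dmddmdmddmddmdmddmdmd) expands symbol-by-symbol to dmd dm dmd dmd dm dmd dm dmd dmd dm dmd dmd dm dmd dm dmd dmd dm dmd dm dmd; joining the 21 pieces gives the next term.

dmddmdmddmddmdmddmdmddmddmdmddmddmdmddmdmddmddmdmddmdmd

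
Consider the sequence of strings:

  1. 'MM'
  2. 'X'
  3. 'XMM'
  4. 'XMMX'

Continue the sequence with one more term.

From term 3 onward, concatenate the last term with the second-to-last: X·MM = XMM, XMM·X = XMMX, …
Continuing: XMMX · XMM gives term 5.

XMMXXMM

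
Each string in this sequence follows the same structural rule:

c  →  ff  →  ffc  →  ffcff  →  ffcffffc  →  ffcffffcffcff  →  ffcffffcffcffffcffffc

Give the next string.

ffcffffcffcffffcffffcffcffffcffcff

Each term (from the third on) is the previous term followed by the one before it: term 3 = ff·c = ffc.
The next term joins ffcffffcffcffffcffffc and ffcffffcffcff.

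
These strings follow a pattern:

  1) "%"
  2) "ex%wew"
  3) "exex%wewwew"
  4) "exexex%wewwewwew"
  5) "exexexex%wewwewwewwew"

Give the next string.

s(k+1) = ex·s(k)·wew, so each term gains ex as a prefix and wew as a suffix.
Applying this once more to exexexex%wewwewwewwew:

exexexexex%wewwewwewwewwew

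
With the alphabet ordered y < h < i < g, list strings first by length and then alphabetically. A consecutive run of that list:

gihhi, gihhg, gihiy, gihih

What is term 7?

Continuing the enumeration 3 steps past gihih: gihih → gihii → gihig → (answer).

gihgy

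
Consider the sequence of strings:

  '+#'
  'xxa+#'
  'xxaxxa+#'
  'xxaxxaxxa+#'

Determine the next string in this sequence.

Every step adds xxa at the front: s(k+1) = xxa·s(k).
Applying this once more to xxaxxaxxa+#:

xxaxxaxxaxxa+#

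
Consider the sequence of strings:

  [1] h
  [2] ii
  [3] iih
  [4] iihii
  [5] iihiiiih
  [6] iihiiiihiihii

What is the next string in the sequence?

Each term (from the third on) is the previous term followed by the one before it: term 3 = ii·h = iih.
Continuing: iihiiiihiihii · iihiiiih gives term 7.

iihiiiihiihiiiihiiiih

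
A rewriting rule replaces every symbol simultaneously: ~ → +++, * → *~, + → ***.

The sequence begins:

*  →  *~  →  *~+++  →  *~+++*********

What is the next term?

Replace each of the 14 characters of *~+++********* in place — *~ +++ *** *** *** *~ *~ *~ *~ *~ *~ *~ *~ *~ — and concatenate.

*~+++**********~*~*~*~*~*~*~*~*~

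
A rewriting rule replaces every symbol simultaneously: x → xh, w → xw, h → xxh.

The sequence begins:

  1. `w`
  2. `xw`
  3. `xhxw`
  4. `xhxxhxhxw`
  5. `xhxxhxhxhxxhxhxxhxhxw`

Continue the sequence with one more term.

xhxxhxhxhxxhxhxxhxhxxhxhxhxxhxhxxhxhxhxxhxhxxhxhxw

φ(xhxxhxhxhxxhxhxxhxhxw) expands symbol-by-symbol to xh xxh xh xh xxh xh xxh xh xxh xh xh xxh xh xxh xh xh xxh xh xxh xh xw; joining the 21 pieces gives the next term.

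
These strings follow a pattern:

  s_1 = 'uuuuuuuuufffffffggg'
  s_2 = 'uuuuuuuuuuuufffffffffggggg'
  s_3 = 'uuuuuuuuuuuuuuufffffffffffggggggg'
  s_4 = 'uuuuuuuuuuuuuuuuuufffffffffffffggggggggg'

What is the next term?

Reading off run lengths: u runs 9, 12, 15, 18; f runs 7, 9, 11, 13; g runs 3, 5, 7, 9 — each is linear in n, where the shown terms are n = 2, 3, 4, 5.
At n = 6 the blocks have lengths 21, 15, 11.

uuuuuuuuuuuuuuuuuuuuufffffffffffffffggggggggggg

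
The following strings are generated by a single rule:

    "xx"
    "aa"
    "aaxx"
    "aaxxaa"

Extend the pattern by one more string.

aaxxaaaaxx

From term 3 onward, concatenate the last term with the second-to-last: aa·xx = aaxx, aaxx·aa = aaxxaa, …
Continuing: aaxxaa · aaxx gives term 5.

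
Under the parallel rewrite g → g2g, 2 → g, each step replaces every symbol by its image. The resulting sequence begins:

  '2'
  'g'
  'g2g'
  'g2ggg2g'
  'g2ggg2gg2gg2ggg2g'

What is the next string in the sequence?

Rewriting the 17 symbols of g2ggg2gg2gg2ggg2g one by one yields g2g g g2g g2g g2g g g2g g2g g g2g g2g g g2g g2g g2g g g2g; concatenated:

g2ggg2gg2gg2ggg2gg2ggg2gg2ggg2gg2gg2ggg2g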